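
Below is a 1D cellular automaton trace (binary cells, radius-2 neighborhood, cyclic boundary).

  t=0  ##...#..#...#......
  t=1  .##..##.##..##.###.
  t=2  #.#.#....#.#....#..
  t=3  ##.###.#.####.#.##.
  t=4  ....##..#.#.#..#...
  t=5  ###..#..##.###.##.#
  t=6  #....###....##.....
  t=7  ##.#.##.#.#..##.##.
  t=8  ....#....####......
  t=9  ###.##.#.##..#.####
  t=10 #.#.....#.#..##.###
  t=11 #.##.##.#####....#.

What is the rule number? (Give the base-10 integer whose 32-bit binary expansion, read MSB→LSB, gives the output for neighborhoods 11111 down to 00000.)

2702761907

  ##### -> #   bit 31 = 1  t=9,i=0
  ####. -> .   bit 30 = 0  t=3,i=11
  ###.# -> #   bit 29 = 1  t=3,i=5
  ###.. -> .   bit 28 = 0  t=1,i=17
  ##.## -> .   bit 27 = 0  t=1,i=7
  ##.#. -> .   bit 26 = 0  t=3,i=6
  ##..# -> .   bit 25 = 0  t=1,i=3
  ##... -> #   bit 24 = 1  t=0,i=2
  #.### -> .   bit 23 = 0  t=1,i=15
  #.##. -> .   bit 22 = 0  t=1,i=8
  #.#.# -> .   bit 21 = 0  t=2,i=2
  #.#.. -> #   bit 20 = 1  t=2,i=4
  #..## -> #   bit 19 = 1  t=1,i=0
  #..#. -> .   bit 18 = 0  t=0,i=7
  #...# -> .   bit 17 = 0  t=0,i=3
  #.... -> .   bit 16 = 0  t=0,i=14
  .#### -> #   bit 15 = 1  t=3,i=10
  .###. -> #   bit 14 = 1  t=1,i=16
  .##.# -> .   bit 13 = 0  t=1,i=6
  .##.. -> #   bit 12 = 1  t=0,i=1
  .#.## -> #   bit 11 = 1  t=3,i=8
  .#.#. -> #   bit 10 = 1  t=2,i=1
  .#..# -> #   bit 9 = 1  t=0,i=6
  .#... -> #   bit 8 = 1  t=0,i=9
  ..### -> #   bit 7 = 1  t=6,i=5
  ..##. -> .   bit 6 = 0  t=0,i=0
  ..#.# -> #   bit 5 = 1  t=2,i=0
  ..#.. -> #   bit 4 = 1  t=0,i=5
  ...## -> .   bit 3 = 0  t=0,i=18
  ...#. -> .   bit 2 = 0  t=0,i=4
  ....# -> #   bit 1 = 1  t=0,i=17
  ..... -> #   bit 0 = 1  t=0,i=15
  bits 10100001000110001101111110110011 = 2702761907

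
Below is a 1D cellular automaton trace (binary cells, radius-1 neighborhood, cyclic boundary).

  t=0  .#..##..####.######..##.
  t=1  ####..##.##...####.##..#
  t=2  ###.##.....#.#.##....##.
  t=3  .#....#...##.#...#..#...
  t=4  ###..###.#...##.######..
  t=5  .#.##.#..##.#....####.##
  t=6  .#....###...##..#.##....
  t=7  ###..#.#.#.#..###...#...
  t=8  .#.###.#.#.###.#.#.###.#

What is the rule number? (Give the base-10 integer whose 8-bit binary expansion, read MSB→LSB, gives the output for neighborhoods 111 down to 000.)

150

  ###|#  b7=1 t=0,i=9
  ##.|.  b6=0 t=0,i=5
  #.#|.  b5=0 t=0,i=12
  #..|#  b4=1 t=0,i=2
  .##|.  b3=0 t=0,i=4
  .#.|#  b2=1 t=0,i=1
  ..#|#  b1=1 t=0,i=0
  ...|.  b0=0 t=1,i=12
  bits 10010110 = 150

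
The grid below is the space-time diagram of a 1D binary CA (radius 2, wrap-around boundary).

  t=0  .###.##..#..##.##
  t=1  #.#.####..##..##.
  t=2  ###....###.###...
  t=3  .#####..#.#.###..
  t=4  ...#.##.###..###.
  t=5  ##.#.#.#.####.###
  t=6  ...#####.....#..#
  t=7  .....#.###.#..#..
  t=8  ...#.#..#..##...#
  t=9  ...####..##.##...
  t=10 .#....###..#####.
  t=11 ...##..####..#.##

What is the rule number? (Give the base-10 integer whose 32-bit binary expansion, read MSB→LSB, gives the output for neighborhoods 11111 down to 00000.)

  nb #####: next=#  (t=3,i=3, bit31=1)
  nb ####.: next=.  (t=1,i=6, bit30=0)
  nb ###.#: next=.  (t=0,i=3, bit29=0)
  nb ###..: next=#  (t=1,i=7, bit28=1)
  nb ##.##: next=#  (t=0,i=0, bit27=1)
  nb ##.#.: next=.  (t=1,i=16, bit26=0)
  nb ##..#: next=#  (t=0,i=7, bit25=1)
  nb ##...: next=#  (t=2,i=3, bit24=1)
  nb #.###: next=.  (t=0,i=1, bit23=0)
  nb #.##.: next=#  (t=0,i=5, bit22=1)
  nb #.#.#: next=#  (t=1,i=0, bit21=1)
  nb #.#..: next=#  (t=7,i=11, bit20=1)
  nb #..##: next=#  (t=0,i=11, bit19=1)
  nb #..#.: next=.  (t=0,i=8, bit18=0)
  nb #...#: next=.  (t=2,i=15, bit17=0)
  nb #....: next=#  (t=2,i=4, bit16=1)
  nb .####: next=.  (t=1,i=5, bit15=0)
  nb .###.: next=#  (t=0,i=2, bit14=1)
  nb .##.#: next=.  (t=0,i=13, bit13=0)
  nb .##..: next=#  (t=0,i=6, bit12=1)
  nb .#.##: next=.  (t=1,i=3, bit11=0)
  nb .#.#.: next=#  (t=1,i=1, bit10=1)
  nb .#..#: next=#  (t=0,i=10, bit9=1)
  nb .#...: next=.  (t=6,i=0, bit8=0)
  nb ..###: next=.  (t=2,i=0, bit7=0)
  nb ..##.: next=.  (t=0,i=12, bit6=0)
  nb ..#.#: next=#  (t=3,i=8, bit5=1)
  nb ..#..: next=.  (t=0,i=9, bit4=0)
  nb ...##: next=.  (t=2,i=6, bit3=0)
  nb ...#.: next=.  (t=4,i=2, bit2=0)
  nb ....#: next=#  (t=2,i=5, bit1=1)
  nb .....: next=.  (t=6,i=10, bit0=0)
  bits 10011011011110010101011000100010 = 2608420386

2608420386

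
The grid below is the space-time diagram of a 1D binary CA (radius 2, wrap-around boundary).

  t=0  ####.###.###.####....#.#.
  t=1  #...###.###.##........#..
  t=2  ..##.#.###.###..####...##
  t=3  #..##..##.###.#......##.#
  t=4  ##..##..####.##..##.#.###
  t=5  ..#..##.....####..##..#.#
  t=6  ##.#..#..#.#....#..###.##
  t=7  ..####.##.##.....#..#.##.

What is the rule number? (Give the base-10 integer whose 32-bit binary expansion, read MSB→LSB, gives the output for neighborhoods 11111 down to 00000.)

2396419593

  nb #####: next=#  (t=4,i=24, bit31=1)
  nb ####.: next=.  (t=0,i=2, bit30=0)
  nb ###.#: next=.  (t=0,i=3, bit29=0)
  nb ###..: next=.  (t=0,i=16, bit28=0)
  nb ##.##: next=#  (t=0,i=4, bit27=1)
  nb ##.#.: next=#  (t=2,i=4, bit26=1)
  nb ##..#: next=#  (t=2,i=0, bit25=1)
  nb ##...: next=.  (t=0,i=17, bit24=0)
  nb #.###: next=#  (t=0,i=0, bit23=1)
  nb #.##.: next=#  (t=1,i=12, bit22=1)
  nb #.#.#: next=.  (t=0,i=23, bit21=0)
  nb #.#..: next=#  (t=3,i=14, bit20=1)
  nb #..##: next=.  (t=2,i=1, bit19=0)
  nb #..#.: next=#  (t=1,i=24, bit18=1)
  nb #...#: next=#  (t=1,i=2, bit17=1)
  nb #....: next=.  (t=0,i=18, bit16=0)
  nb .####: next=.  (t=0,i=1, bit15=0)
  nb .###.: next=#  (t=0,i=6, bit14=1)
  nb .##.#: next=#  (t=2,i=3, bit13=1)
  nb .##..: next=#  (t=1,i=13, bit12=1)
  nb .#.##: next=.  (t=0,i=24, bit11=0)
  nb .#.#.: next=#  (t=0,i=22, bit10=1)
  nb .#..#: next=#  (t=1,i=23, bit9=1)
  nb .#...: next=.  (t=1,i=1, bit8=0)
  nb ..###: next=.  (t=1,i=4, bit7=0)
  nb ..##.: next=.  (t=2,i=2, bit6=0)
  nb ..#.#: next=.  (t=0,i=21, bit5=0)
  nb ..#..: next=.  (t=1,i=0, bit4=0)
  nb ...##: next=#  (t=1,i=3, bit3=1)
  nb ...#.: next=.  (t=0,i=20, bit2=0)
  nb ....#: next=.  (t=0,i=19, bit1=0)
  nb .....: next=#  (t=1,i=16, bit0=1)
  bits 10001110110101100111011000001001 = 2396419593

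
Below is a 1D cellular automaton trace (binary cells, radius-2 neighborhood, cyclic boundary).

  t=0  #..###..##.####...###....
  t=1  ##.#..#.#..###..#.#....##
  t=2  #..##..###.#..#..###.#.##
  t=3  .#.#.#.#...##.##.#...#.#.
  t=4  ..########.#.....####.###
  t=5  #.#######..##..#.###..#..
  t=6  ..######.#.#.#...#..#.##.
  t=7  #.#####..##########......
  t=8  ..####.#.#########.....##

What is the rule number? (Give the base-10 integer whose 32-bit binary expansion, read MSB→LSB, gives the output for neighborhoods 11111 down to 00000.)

  ##### -> #   bit 31 = 1  t=4,i=4
  ####. -> #   bit 30 = 1  t=0,i=13
  ###.# -> .   bit 29 = 0  t=1,i=1
  ###.. -> .   bit 28 = 0  t=0,i=5
  ##.## -> .   bit 27 = 0  t=0,i=10
  ##.#. -> .   bit 26 = 0  t=1,i=2
  ##..# -> #   bit 25 = 1  t=0,i=6
  ##... -> .   bit 24 = 0  t=0,i=15
  #.### -> #   bit 23 = 1  t=0,i=11
  #.##. -> .   bit 22 = 0  t=3,i=14
  #.#.# -> #   bit 21 = 1  t=2,i=21
  #.#.. -> #   bit 20 = 1  t=1,i=3
  #..## -> .   bit 19 = 0  t=0,i=2
  #..#. -> .   bit 18 = 0  t=1,i=5
  #...# -> #   bit 17 = 1  t=0,i=16
  #.... -> .   bit 16 = 0  t=0,i=22
  .#### -> #   bit 15 = 1  t=0,i=12
  .###. -> .   bit 14 = 0  t=0,i=4
  .##.# -> .   bit 13 = 0  t=0,i=9
  .##.. -> .   bit 12 = 0  t=2,i=4
  .#.## -> .   bit 11 = 0  t=2,i=22
  .#.#. -> #   bit 10 = 1  t=1,i=7
  .#..# -> #   bit 9 = 1  t=0,i=1
  .#... -> #   bit 8 = 1  t=1,i=19
  ..### -> #   bit 7 = 1  t=0,i=3
  ..##. -> #   bit 6 = 1  t=0,i=8
  ..#.# -> .   bit 5 = 0  t=1,i=6
  ..#.. -> #   bit 4 = 1  t=0,i=0
  ...## -> .   bit 3 = 0  t=0,i=17
  ...#. -> #   bit 2 = 1  t=0,i=24
  ....# -> #   bit 1 = 1  t=0,i=23
  ..... -> .   bit 0 = 0  t=4,i=14
  bits 11000010101100101000011111010110 = 3266480086

3266480086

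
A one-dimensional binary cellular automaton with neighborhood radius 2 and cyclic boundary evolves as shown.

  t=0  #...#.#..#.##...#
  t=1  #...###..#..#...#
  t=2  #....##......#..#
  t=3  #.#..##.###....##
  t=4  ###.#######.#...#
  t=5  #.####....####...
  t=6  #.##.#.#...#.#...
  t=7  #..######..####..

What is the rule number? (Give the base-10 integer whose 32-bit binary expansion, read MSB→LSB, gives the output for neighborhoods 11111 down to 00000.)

  ##### -> .   bit 31 = 0  t=4,i=6
  ####. -> .   bit 30 = 0  t=4,i=1
  ###.# -> #   bit 29 = 1  t=3,i=0
  ###.. -> #   bit 28 = 1  t=1,i=6
  ##.## -> #   bit 27 = 1  t=3,i=7
  ##.#. -> #   bit 26 = 1  t=3,i=1
  ##..# -> .   bit 25 = 0  t=1,i=7
  ##... -> .   bit 24 = 0  t=0,i=1
  #.### -> #   bit 23 = 1  t=3,i=8
  #.##. -> .   bit 22 = 0  t=0,i=11
  #.#.# -> #   bit 21 = 1  t=6,i=5
  #.#.. -> #   bit 20 = 1  t=0,i=6
  #..## -> #   bit 19 = 1  t=2,i=15
  #..#. -> .   bit 18 = 0  t=0,i=8
  #...# -> .   bit 17 = 0  t=0,i=2
  #.... -> #   bit 16 = 1  t=2,i=2
  .#### -> #   bit 15 = 1  t=4,i=0
  .###. -> #   bit 14 = 1  t=1,i=5
  .##.# -> #   bit 13 = 1  t=3,i=6
  .##.. -> #   bit 12 = 1  t=0,i=0
  .#.## -> .   bit 11 = 0  t=0,i=10
  .#.#. -> #   bit 10 = 1  t=0,i=5
  .#..# -> .   bit 9 = 0  t=0,i=7
  .#... -> #   bit 8 = 1  t=1,i=13
  ..### -> .   bit 7 = 0  t=1,i=4
  ..##. -> #   bit 6 = 1  t=0,i=16
  ..#.# -> #   bit 5 = 1  t=0,i=4
  ..#.. -> .   bit 4 = 0  t=1,i=9
  ...## -> .   bit 3 = 0  t=0,i=15
  ...#. -> .   bit 2 = 0  t=0,i=3
  ....# -> .   bit 1 = 0  t=2,i=3
  ..... -> #   bit 0 = 1  t=2,i=9
  bits 00111100101110011111010101100001 = 1018819937

1018819937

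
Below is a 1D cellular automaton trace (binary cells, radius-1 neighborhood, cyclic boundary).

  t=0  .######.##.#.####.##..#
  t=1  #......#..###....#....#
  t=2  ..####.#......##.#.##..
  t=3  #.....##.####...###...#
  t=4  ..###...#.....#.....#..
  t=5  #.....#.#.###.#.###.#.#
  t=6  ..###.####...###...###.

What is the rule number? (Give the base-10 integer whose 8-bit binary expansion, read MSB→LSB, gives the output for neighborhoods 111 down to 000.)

  ###|.  b7=0 t=0,i=2
  ##.|.  b6=0 t=0,i=6
  #.#|#  b5=1 t=0,i=0
  #..|.  b4=0 t=0,i=20
  .##|.  b3=0 t=0,i=1
  .#.|#  b2=1 t=0,i=11
  ..#|.  b1=0 t=0,i=21
  ...|#  b0=1 t=1,i=2
  bits 00100101 = 37

37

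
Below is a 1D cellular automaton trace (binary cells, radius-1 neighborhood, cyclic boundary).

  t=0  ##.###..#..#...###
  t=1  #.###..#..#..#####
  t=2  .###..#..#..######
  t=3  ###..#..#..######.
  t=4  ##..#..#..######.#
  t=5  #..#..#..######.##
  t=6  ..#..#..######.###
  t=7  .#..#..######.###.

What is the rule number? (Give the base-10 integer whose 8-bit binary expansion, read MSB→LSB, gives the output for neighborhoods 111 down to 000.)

  [7] ### => #  t=0,i=0
  [6] ##. => .  t=0,i=1
  [5] #.# => #  t=0,i=2
  [4] #.. => .  t=0,i=6
  [3] .## => #  t=0,i=3
  [2] .#. => .  t=0,i=8
  [1] ..# => #  t=0,i=7
  [0] ... => #  t=0,i=13
  bits 10101011 = 171

171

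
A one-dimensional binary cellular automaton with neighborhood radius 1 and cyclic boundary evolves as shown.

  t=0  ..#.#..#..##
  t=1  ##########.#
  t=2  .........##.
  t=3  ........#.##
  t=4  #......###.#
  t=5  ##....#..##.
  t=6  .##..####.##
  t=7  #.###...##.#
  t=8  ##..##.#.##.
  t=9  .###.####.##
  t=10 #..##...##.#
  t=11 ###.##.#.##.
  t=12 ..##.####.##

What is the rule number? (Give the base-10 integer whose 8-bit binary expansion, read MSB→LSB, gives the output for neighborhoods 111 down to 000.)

  ###|.  b7=0 t=1,i=0
  ##.|#  b6=1 t=0,i=11
  #.#|#  b5=1 t=0,i=3
  #..|#  b4=1 t=0,i=0
  .##|.  b3=0 t=0,i=10
  .#.|#  b2=1 t=0,i=2
  ..#|#  b1=1 t=0,i=1
  ...|.  b0=0 t=2,i=0
  bits 01110110 = 118

118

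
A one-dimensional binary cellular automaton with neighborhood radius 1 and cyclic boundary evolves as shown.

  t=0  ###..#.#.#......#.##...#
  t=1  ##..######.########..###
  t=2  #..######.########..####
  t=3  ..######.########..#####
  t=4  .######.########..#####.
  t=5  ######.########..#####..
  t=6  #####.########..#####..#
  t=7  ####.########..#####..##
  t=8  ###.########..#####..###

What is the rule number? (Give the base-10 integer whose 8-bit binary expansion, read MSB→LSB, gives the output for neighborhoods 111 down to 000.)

  ### -> #   bit 7 = 1  t=0,i=0
  ##. -> .   bit 6 = 0  t=0,i=2
  #.# -> #   bit 5 = 1  t=0,i=6
  #.. -> .   bit 4 = 0  t=0,i=3
  .## -> #   bit 3 = 1  t=0,i=18
  .#. -> #   bit 2 = 1  t=0,i=5
  ..# -> #   bit 1 = 1  t=0,i=4
  ... -> #   bit 0 = 1  t=0,i=11
  bits 10101111 = 175

175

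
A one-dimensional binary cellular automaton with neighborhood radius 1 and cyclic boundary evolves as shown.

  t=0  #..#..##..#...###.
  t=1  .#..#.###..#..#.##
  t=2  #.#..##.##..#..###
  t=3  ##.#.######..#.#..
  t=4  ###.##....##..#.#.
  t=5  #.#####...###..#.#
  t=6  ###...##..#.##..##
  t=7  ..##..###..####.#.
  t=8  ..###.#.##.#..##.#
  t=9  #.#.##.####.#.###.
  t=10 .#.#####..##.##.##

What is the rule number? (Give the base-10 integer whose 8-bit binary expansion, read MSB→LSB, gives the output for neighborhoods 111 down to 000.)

  ###|.  b7=0 t=0,i=15
  ##.|#  b6=1 t=0,i=7
  #.#|#  b5=1 t=0,i=17
  #..|#  b4=1 t=0,i=1
  .##|#  b3=1 t=0,i=6
  .#.|.  b2=0 t=0,i=0
  ..#|.  b1=0 t=0,i=2
  ...|.  b0=0 t=0,i=12
  bits 01111000 = 120

120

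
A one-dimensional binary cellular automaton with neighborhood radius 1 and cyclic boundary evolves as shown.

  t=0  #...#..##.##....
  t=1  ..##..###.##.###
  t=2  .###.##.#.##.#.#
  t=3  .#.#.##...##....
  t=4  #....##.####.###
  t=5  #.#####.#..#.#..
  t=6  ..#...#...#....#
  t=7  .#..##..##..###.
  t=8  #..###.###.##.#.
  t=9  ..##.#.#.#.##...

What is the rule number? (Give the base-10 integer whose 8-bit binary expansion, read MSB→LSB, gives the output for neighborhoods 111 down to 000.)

75

  nb ###: next=.  (t=1,i=7, bit7=0)
  nb ##.: next=#  (t=0,i=8, bit6=1)
  nb #.#: next=.  (t=0,i=9, bit5=0)
  nb #..: next=.  (t=0,i=1, bit4=0)
  nb .##: next=#  (t=0,i=7, bit3=1)
  nb .#.: next=.  (t=0,i=0, bit2=0)
  nb ..#: next=#  (t=0,i=3, bit1=1)
  nb ...: next=#  (t=0,i=2, bit0=1)
  bits 01001011 = 75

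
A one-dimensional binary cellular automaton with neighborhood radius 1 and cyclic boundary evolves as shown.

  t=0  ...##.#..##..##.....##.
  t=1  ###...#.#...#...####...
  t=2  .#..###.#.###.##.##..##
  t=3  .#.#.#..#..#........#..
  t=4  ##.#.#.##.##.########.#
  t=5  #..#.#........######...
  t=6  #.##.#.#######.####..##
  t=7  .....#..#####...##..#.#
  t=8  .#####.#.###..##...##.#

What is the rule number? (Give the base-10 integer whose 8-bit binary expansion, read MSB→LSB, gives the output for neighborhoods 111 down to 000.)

  [7] ### => #  t=1,i=1
  [6] ##. => .  t=0,i=4
  [5] #.# => .  t=0,i=5
  [4] #.. => .  t=0,i=7
  [3] .## => .  t=0,i=3
  [2] .#. => #  t=0,i=6
  [1] ..# => #  t=0,i=2
  [0] ... => #  t=0,i=0
  bits 10000111 = 135

135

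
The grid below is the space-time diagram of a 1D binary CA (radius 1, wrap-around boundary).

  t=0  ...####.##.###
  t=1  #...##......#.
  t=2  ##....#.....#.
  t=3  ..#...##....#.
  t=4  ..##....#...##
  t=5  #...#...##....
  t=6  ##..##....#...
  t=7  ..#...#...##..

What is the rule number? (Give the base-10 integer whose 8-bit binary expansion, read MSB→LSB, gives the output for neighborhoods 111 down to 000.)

148

  ### -> #   bit 7 = 1  t=0,i=4
  ##. -> .   bit 6 = 0  t=0,i=6
  #.# -> .   bit 5 = 0  t=0,i=7
  #.. -> #   bit 4 = 1  t=0,i=0
  .## -> .   bit 3 = 0  t=0,i=3
  .#. -> #   bit 2 = 1  t=1,i=0
  ..# -> .   bit 1 = 0  t=0,i=2
  ... -> .   bit 0 = 0  t=0,i=1
  bits 10010100 = 148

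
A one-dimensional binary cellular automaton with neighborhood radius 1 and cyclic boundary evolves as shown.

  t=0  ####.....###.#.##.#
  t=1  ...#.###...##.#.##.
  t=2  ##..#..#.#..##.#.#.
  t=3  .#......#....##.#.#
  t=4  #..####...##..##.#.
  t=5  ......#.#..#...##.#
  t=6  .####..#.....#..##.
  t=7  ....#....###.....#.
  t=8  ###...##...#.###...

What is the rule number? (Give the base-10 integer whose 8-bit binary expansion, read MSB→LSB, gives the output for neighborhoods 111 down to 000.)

97

  ### -> .   bit 7 = 0  t=0,i=0
  ##. -> #   bit 6 = 1  t=0,i=3
  #.# -> #   bit 5 = 1  t=0,i=12
  #.. -> .   bit 4 = 0  t=0,i=4
  .## -> .   bit 3 = 0  t=0,i=9
  .#. -> .   bit 2 = 0  t=0,i=13
  ..# -> .   bit 1 = 0  t=0,i=8
  ... -> #   bit 0 = 1  t=0,i=5
  bits 01100001 = 97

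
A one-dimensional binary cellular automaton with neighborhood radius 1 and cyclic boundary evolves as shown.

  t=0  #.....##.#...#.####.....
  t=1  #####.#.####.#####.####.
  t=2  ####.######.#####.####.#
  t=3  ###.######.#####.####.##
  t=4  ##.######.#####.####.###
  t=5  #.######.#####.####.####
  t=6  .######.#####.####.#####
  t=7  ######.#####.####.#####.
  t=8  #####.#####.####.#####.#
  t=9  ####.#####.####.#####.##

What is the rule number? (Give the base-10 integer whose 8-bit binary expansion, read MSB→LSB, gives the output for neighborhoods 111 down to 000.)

  [7] ### => #  t=0,i=16
  [6] ##. => .  t=0,i=7
  [5] #.# => #  t=0,i=8
  [4] #.. => #  t=0,i=1
  [3] .## => #  t=0,i=6
  [2] .#. => #  t=0,i=0
  [1] ..# => .  t=0,i=5
  [0] ... => #  t=0,i=2
  bits 10111101 = 189

189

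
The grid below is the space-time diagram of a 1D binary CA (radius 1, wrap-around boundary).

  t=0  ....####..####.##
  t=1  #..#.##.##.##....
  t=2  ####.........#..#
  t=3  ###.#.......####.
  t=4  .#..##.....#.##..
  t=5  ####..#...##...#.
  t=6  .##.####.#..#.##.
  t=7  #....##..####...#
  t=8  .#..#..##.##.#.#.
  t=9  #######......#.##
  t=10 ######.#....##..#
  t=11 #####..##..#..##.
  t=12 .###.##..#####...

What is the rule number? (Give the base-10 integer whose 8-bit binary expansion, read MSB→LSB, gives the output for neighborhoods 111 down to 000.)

  [7] ### => #  t=0,i=5
  [6] ##. => .  t=0,i=7
  [5] #.# => .  t=0,i=14
  [4] #.. => #  t=0,i=0
  [3] .## => .  t=0,i=4
  [2] .#. => #  t=1,i=0
  [1] ..# => #  t=0,i=3
  [0] ... => .  t=0,i=1
  bits 10010110 = 150

150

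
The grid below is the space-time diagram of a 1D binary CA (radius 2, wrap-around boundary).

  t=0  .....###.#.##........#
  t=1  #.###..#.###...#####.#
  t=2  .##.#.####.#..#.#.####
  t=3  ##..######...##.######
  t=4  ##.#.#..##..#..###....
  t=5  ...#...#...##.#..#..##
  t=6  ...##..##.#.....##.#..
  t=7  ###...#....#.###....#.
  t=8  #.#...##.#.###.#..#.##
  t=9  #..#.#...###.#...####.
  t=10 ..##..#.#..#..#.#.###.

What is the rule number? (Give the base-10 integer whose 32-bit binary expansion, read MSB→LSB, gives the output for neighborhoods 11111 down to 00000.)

2028767547

  #####|.  b31=0 t=1,i=17
  ####.|#  b30=1 t=1,i=18
  ###.#|#  b29=1 t=0,i=7
  ###..|#  b28=1 t=1,i=4
  ##.##|#  b27=1 t=1,i=1
  ##.#.|.  b26=0 t=0,i=8
  ##..#|.  b25=0 t=1,i=5
  ##...|.  b24=0 t=0,i=13
  #.###|#  b23=1 t=1,i=2
  #.##.|#  b22=1 t=0,i=11
  #.#.#|#  b21=1 t=0,i=9
  #.#..|.  b20=0 t=2,i=11
  #..##|#  b19=1 t=3,i=3
  #..#.|#  b18=1 t=1,i=6
  #...#|.  b17=0 t=1,i=13
  #....|.  b16=0 t=0,i=1
  .####|#  b15=1 t=1,i=16
  .###.|.  b14=0 t=0,i=6
  .##.#|.  b13=0 t=1,i=0
  .##..|.  b12=0 t=0,i=12
  .#.##|#  b11=1 t=0,i=10
  .#.#.|.  b10=0 t=2,i=15
  .#..#|.  b9=0 t=2,i=12
  .#...|#  b8=1 t=0,i=0
  ..###|.  b7=0 t=0,i=5
  ..##.|.  b6=0 t=3,i=13
  ..#.#|#  b5=1 t=1,i=7
  ..#..|#  b4=1 t=0,i=21
  ...##|#  b3=1 t=0,i=4
  ...#.|.  b2=0 t=0,i=20
  ....#|#  b1=1 t=0,i=3
  .....|#  b0=1 t=0,i=2
  bits 01111000111011001000100100111011 = 2028767547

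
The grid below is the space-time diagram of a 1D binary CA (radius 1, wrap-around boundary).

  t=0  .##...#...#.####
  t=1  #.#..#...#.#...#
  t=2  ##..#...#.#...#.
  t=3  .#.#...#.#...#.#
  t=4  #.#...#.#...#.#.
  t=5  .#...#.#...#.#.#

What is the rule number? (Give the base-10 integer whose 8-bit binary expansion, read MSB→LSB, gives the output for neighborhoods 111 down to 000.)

  ### -> .   bit 7 = 0  t=0,i=13
  ##. -> #   bit 6 = 1  t=0,i=2
  #.# -> #   bit 5 = 1  t=0,i=0
  #.. -> .   bit 4 = 0  t=0,i=3
  .## -> .   bit 3 = 0  t=0,i=1
  .#. -> .   bit 2 = 0  t=0,i=6
  ..# -> #   bit 1 = 1  t=0,i=5
  ... -> .   bit 0 = 0  t=0,i=4
  bits 01100010 = 98

98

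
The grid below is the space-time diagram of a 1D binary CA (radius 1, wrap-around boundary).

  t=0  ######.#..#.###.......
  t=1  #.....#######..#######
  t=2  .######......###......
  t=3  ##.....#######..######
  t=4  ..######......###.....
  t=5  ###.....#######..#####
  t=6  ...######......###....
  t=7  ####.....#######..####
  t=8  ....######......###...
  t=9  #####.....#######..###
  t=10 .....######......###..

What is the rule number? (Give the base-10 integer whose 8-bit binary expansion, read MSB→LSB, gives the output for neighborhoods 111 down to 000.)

  [7] ### => .  t=0,i=1
  [6] ##. => .  t=0,i=5
  [5] #.# => #  t=0,i=6
  [4] #.. => #  t=0,i=8
  [3] .## => #  t=0,i=0
  [2] .#. => #  t=0,i=7
  [1] ..# => #  t=0,i=9
  [0] ... => #  t=0,i=16
  bits 00111111 = 63

63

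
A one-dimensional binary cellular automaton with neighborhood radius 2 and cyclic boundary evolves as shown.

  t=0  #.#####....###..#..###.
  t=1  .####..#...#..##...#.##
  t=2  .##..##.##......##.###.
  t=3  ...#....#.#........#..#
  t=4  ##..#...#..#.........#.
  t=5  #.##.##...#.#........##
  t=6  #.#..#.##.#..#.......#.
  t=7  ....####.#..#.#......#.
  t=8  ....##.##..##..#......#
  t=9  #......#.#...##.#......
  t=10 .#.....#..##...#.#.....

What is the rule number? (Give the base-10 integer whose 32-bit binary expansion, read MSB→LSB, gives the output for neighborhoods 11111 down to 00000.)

  #####|#  b31=1 t=0,i=4
  ####.|.  b30=0 t=0,i=5
  ###.#|#  b29=1 t=0,i=21
  ###..|.  b28=0 t=0,i=6
  ##.##|.  b27=0 t=1,i=0
  ##.#.|#  b26=1 t=0,i=22
  ##..#|#  b25=1 t=0,i=14
  ##...|#  b24=1 t=0,i=7
  #.###|#  b23=1 t=0,i=2
  #.##.|#  b22=1 t=1,i=21
  #.#.#|.  b21=0 t=0,i=0
  #.#..|.  b20=0 t=3,i=10
  #..##|.  b19=0 t=0,i=18
  #..#.|#  b18=1 t=0,i=15
  #...#|#  b17=1 t=1,i=9
  #....|.  b16=0 t=0,i=8
  .####|#  b15=1 t=0,i=3
  .###.|.  b14=0 t=0,i=12
  .##.#|.  b13=0 t=1,i=22
  .##..|.  b12=0 t=1,i=15
  .#.##|#  b11=1 t=0,i=1
  .#.#.|.  b10=0 t=3,i=9
  .#..#|.  b9=0 t=0,i=17
  .#...|#  b8=1 t=1,i=8
  ..###|#  b7=1 t=0,i=11
  ..##.|.  b6=0 t=1,i=14
  ..#.#|#  b5=1 t=1,i=19
  ..#..|.  b4=0 t=0,i=16
  ...##|.  b3=0 t=0,i=10
  ...#.|.  b2=0 t=1,i=10
  ....#|.  b1=0 t=0,i=9
  .....|.  b0=0 t=2,i=12
  bits 10100111110001101000100110100000 = 2814806432

2814806432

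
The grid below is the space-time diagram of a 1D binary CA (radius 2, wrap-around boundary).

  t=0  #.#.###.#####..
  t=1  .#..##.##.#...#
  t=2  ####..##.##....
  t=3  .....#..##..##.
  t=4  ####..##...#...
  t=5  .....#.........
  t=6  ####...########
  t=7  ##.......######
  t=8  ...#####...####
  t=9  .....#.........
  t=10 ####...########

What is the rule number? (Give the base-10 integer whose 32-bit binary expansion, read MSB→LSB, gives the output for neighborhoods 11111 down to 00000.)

2363311619

  [31] ##### => #  t=0,i=10
  [30] ####. => .  t=0,i=11
  [29] ###.# => .  t=0,i=6
  [28] ###.. => .  t=0,i=12
  [27] ##.## => #  t=0,i=7
  [26] ##.#. => #  t=1,i=9
  [25] ##..# => .  t=0,i=13
  [24] ##... => .  t=2,i=11
  [23] #.### => #  t=0,i=4
  [22] #.##. => #  t=1,i=7
  [21] #.#.# => .  t=0,i=2
  [20] #.#.. => #  t=1,i=1
  [19] #..## => #  t=1,i=3
  [18] #..#. => #  t=0,i=14
  [17] #...# => .  t=1,i=12
  [16] #.... => #  t=2,i=12
  [15] .#### => .  t=0,i=9
  [14] .###. => #  t=0,i=5
  [13] .##.# => .  t=1,i=5
  [12] .##.. => .  t=2,i=10
  [11] .#.## => .  t=0,i=3
  [10] .#.#. => #  t=0,i=1
  [9] .#..# => #  t=1,i=2
  [8] .#... => .  t=1,i=11
  [7] ..### => .  t=2,i=0
  [6] ..##. => .  t=1,i=4
  [5] ..#.# => .  t=0,i=0
  [4] ..#.. => .  t=3,i=5
  [3] ...## => .  t=2,i=14
  [2] ...#. => .  t=1,i=13
  [1] ....# => #  t=2,i=13
  [0] ..... => #  t=3,i=1
  bits 10001100110111010100011000000011 = 2363311619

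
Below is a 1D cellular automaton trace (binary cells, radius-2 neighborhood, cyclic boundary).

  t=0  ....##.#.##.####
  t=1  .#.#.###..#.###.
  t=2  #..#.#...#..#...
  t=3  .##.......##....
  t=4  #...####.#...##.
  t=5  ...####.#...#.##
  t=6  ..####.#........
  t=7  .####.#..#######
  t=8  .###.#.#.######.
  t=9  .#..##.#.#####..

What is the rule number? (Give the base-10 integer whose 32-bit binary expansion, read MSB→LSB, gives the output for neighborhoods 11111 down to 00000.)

3299189385

  nb #####: next=#  (t=7,i=11, bit31=1)
  nb ####.: next=#  (t=0,i=14, bit30=1)
  nb ###.#: next=.  (t=4,i=7, bit29=0)
  nb ###..: next=.  (t=0,i=15, bit28=0)
  nb ##.##: next=.  (t=0,i=11, bit27=0)
  nb ##.#.: next=#  (t=0,i=6, bit26=1)
  nb ##..#: next=.  (t=1,i=8, bit25=0)
  nb ##...: next=.  (t=0,i=0, bit24=0)
  nb #.###: next=#  (t=0,i=12, bit23=1)
  nb #.##.: next=.  (t=0,i=9, bit22=0)
  nb #.#.#: next=#  (t=0,i=7, bit21=1)
  nb #.#..: next=.  (t=2,i=5, bit20=0)
  nb #..##: next=.  (t=7,i=8, bit19=0)
  nb #..#.: next=#  (t=1,i=0, bit18=1)
  nb #...#: next=.  (t=2,i=7, bit17=0)
  nb #....: next=#  (t=0,i=1, bit16=1)
  nb .####: next=#  (t=0,i=13, bit15=1)
  nb .###.: next=.  (t=1,i=6, bit14=0)
  nb .##.#: next=#  (t=0,i=5, bit13=1)
  nb .##..: next=.  (t=3,i=2, bit12=0)
  nb .#.##: next=.  (t=0,i=8, bit11=0)
  nb .#.#.: next=.  (t=1,i=2, bit10=0)
  nb .#..#: next=#  (t=2,i=1, bit9=1)
  nb .#...: next=.  (t=2,i=6, bit8=0)
  nb ..###: next=#  (t=4,i=4, bit7=1)
  nb ..##.: next=.  (t=0,i=4, bit6=0)
  nb ..#.#: next=.  (t=1,i=1, bit5=0)
  nb ..#..: next=.  (t=2,i=0, bit4=0)
  nb ...##: next=#  (t=0,i=3, bit3=1)
  nb ...#.: next=.  (t=2,i=8, bit2=0)
  nb ....#: next=.  (t=0,i=2, bit1=0)
  nb .....: next=#  (t=3,i=5, bit0=1)
  bits 11000100101001011010001010001001 = 3299189385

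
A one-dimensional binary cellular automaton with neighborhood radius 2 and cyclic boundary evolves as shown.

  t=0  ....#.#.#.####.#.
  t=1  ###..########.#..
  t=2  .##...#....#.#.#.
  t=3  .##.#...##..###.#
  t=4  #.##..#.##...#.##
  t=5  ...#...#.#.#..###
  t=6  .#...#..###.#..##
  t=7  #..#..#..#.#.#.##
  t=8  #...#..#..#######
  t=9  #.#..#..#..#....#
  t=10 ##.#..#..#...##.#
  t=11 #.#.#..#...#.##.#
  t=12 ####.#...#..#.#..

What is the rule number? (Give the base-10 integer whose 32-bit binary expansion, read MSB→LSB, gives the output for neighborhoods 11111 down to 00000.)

  [31] ##### => .  t=1,i=7
  [30] ####. => #  t=0,i=12
  [29] ###.# => .  t=0,i=13
  [28] ###.. => #  t=1,i=2
  [27] ##.## => .  t=4,i=1
  [26] ##.#. => #  t=0,i=14
  [25] ##..# => .  t=1,i=3
  [24] ##... => .  t=2,i=3
  [23] #.### => #  t=0,i=10
  [22] #.##. => .  t=3,i=1
  [21] #.#.# => #  t=0,i=6
  [20] #.#.. => .  t=0,i=15
  [19] #..## => .  t=1,i=4
  [18] #..#. => .  t=4,i=5
  [17] #...# => #  t=2,i=4
  [16] #.... => #  t=0,i=0
  [15] .#### => #  t=0,i=11
  [14] .###. => #  t=1,i=1
  [13] .##.# => #  t=3,i=2
  [12] .##.. => #  t=2,i=2
  [11] .#.## => #  t=0,i=9
  [10] .#.#. => #  t=0,i=5
  [9] .#..# => #  t=1,i=15
  [8] .#... => .  t=0,i=16
  [7] ..### => .  t=1,i=0
  [6] ..##. => #  t=2,i=1
  [5] ..#.# => .  t=0,i=4
  [4] ..#.. => .  t=2,i=6
  [3] ...## => .  t=3,i=7
  [2] ...#. => .  t=0,i=3
  [1] ....# => #  t=0,i=2
  [0] ..... => #  t=0,i=1
  bits 01010100101000111111111001000011 = 1420033603

1420033603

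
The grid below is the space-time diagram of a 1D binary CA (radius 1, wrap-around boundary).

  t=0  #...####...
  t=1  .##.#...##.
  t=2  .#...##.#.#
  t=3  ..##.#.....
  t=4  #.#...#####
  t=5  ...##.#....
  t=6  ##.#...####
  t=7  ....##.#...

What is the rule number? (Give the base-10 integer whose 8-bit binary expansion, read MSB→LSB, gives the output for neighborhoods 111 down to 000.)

  ### -> .   bit 7 = 0  t=0,i=5
  ##. -> .   bit 6 = 0  t=0,i=7
  #.# -> .   bit 5 = 0  t=1,i=3
  #.. -> #   bit 4 = 1  t=0,i=1
  .## -> #   bit 3 = 1  t=0,i=4
  .#. -> .   bit 2 = 0  t=0,i=0
  ..# -> .   bit 1 = 0  t=0,i=3
  ... -> #   bit 0 = 1  t=0,i=2
  bits 00011001 = 25

25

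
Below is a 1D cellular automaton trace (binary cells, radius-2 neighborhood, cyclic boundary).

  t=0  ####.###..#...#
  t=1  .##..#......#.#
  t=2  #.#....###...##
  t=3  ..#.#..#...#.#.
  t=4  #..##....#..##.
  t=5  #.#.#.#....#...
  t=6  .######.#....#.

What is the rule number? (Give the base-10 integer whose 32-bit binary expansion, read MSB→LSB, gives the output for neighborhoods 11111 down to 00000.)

3233488001

  [31] ##### => #  t=0,i=1
  [30] ####. => #  t=0,i=2
  [29] ###.# => .  t=0,i=3
  [28] ###.. => .  t=0,i=7
  [27] ##.## => .  t=0,i=4
  [26] ##.#. => .  t=2,i=1
  [25] ##..# => .  t=0,i=8
  [24] ##... => .  t=2,i=10
  [23] #.### => #  t=0,i=5
  [22] #.##. => .  t=1,i=1
  [21] #.#.# => #  t=1,i=14
  [20] #.#.. => #  t=2,i=2
  [19] #..## => #  t=4,i=2
  [18] #..#. => .  t=0,i=9
  [17] #...# => #  t=0,i=12
  [16] #.... => #  t=1,i=7
  [15] .#### => .  t=0,i=0
  [14] .###. => .  t=0,i=6
  [13] .##.# => .  t=4,i=13
  [12] .##.. => #  t=1,i=2
  [11] .#.## => #  t=1,i=0
  [10] .#.#. => #  t=1,i=13
  [9] .#..# => .  t=3,i=5
  [8] .#... => .  t=0,i=11
  [7] ..### => #  t=0,i=14
  [6] ..##. => .  t=4,i=3
  [5] ..#.# => .  t=1,i=12
  [4] ..#.. => .  t=0,i=10
  [3] ...## => .  t=0,i=13
  [2] ...#. => .  t=1,i=11
  [1] ....# => .  t=1,i=10
  [0] ..... => #  t=1,i=8
  bits 11000000101110110001110010000001 = 3233488001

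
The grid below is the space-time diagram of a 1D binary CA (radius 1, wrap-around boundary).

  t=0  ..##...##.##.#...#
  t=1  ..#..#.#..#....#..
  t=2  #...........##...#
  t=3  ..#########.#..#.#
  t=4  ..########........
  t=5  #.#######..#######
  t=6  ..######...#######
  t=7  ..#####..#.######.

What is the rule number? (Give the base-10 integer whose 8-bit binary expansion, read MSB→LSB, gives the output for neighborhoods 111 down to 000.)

137

  nb ###: next=#  (t=3,i=3, bit7=1)
  nb ##.: next=.  (t=0,i=3, bit6=0)
  nb #.#: next=.  (t=0,i=9, bit5=0)
  nb #..: next=.  (t=0,i=0, bit4=0)
  nb .##: next=#  (t=0,i=2, bit3=1)
  nb .#.: next=.  (t=0,i=13, bit2=0)
  nb ..#: next=.  (t=0,i=1, bit1=0)
  nb ...: next=#  (t=0,i=5, bit0=1)
  bits 10001001 = 137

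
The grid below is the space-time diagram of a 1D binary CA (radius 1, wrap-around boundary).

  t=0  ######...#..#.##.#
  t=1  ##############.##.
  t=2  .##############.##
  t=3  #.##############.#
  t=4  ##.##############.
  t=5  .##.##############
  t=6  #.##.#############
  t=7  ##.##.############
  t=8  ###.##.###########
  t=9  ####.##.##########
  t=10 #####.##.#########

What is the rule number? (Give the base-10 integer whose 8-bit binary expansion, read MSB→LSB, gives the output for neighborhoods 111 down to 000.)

  [7] ### => #  t=0,i=0
  [6] ##. => #  t=0,i=5
  [5] #.# => #  t=0,i=13
  [4] #.. => #  t=0,i=6
  [3] .## => .  t=0,i=14
  [2] .#. => #  t=0,i=9
  [1] ..# => #  t=0,i=8
  [0] ... => #  t=0,i=7
  bits 11110111 = 247

247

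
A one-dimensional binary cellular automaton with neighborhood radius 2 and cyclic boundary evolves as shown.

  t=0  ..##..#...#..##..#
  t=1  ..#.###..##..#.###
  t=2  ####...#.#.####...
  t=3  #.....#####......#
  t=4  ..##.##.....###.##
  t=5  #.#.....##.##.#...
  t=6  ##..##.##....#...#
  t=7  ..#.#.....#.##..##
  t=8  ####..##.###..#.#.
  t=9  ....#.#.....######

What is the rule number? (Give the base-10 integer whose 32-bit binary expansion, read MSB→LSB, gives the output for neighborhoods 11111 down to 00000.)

  nb #####: next=.  (t=3,i=8, bit31=0)
  nb ####.: next=.  (t=2,i=2, bit30=0)
  nb ###.#: next=#  (t=4,i=14, bit29=1)
  nb ###..: next=.  (t=1,i=6, bit28=0)
  nb ##.##: next=.  (t=4,i=4, bit27=0)
  nb ##.#.: next=#  (t=5,i=13, bit26=1)
  nb ##..#: next=#  (t=0,i=4, bit25=1)
  nb ##...: next=.  (t=2,i=4, bit24=0)
  nb #.###: next=.  (t=1,i=4, bit23=0)
  nb #.##.: next=.  (t=4,i=5, bit22=0)
  nb #.#.#: next=#  (t=2,i=9, bit21=1)
  nb #.#..: next=.  (t=5,i=2, bit20=0)
  nb #..##: next=.  (t=0,i=1, bit19=0)
  nb #..#.: next=#  (t=0,i=5, bit18=1)
  nb #...#: next=.  (t=0,i=8, bit17=0)
  nb #....: next=#  (t=3,i=2, bit16=1)
  nb .####: next=.  (t=2,i=1, bit15=0)
  nb .###.: next=.  (t=1,i=5, bit14=0)
  nb .##.#: next=.  (t=4,i=3, bit13=0)
  nb .##..: next=.  (t=0,i=3, bit12=0)
  nb .#.##: next=#  (t=1,i=3, bit11=1)
  nb .#.#.: next=#  (t=2,i=8, bit10=1)
  nb .#..#: next=.  (t=0,i=0, bit9=0)
  nb .#...: next=.  (t=0,i=7, bit8=0)
  nb ..###: next=#  (t=2,i=0, bit7=1)
  nb ..##.: next=#  (t=0,i=2, bit6=1)
  nb ..#.#: next=#  (t=1,i=2, bit5=1)
  nb ..#..: next=#  (t=0,i=6, bit4=1)
  nb ...##: next=#  (t=2,i=17, bit3=1)
  nb ...#.: next=#  (t=0,i=9, bit2=1)
  nb ....#: next=.  (t=3,i=4, bit1=0)
  nb .....: next=#  (t=3,i=3, bit0=1)
  bits 00100110001001010000110011111101 = 639962365

639962365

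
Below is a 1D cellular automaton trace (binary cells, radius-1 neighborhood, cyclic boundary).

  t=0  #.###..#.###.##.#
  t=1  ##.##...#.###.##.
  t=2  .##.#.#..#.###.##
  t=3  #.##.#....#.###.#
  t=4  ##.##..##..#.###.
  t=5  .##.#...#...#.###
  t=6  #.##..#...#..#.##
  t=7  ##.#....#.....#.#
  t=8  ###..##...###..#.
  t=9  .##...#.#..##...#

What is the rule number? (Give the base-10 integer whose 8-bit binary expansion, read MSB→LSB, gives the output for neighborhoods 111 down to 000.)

  [7] ### => #  t=0,i=3
  [6] ##. => #  t=0,i=0
  [5] #.# => #  t=0,i=1
  [4] #.. => .  t=0,i=5
  [3] .## => .  t=0,i=2
  [2] .#. => .  t=0,i=7
  [1] ..# => .  t=0,i=6
  [0] ... => #  t=1,i=6
  bits 11100001 = 225

225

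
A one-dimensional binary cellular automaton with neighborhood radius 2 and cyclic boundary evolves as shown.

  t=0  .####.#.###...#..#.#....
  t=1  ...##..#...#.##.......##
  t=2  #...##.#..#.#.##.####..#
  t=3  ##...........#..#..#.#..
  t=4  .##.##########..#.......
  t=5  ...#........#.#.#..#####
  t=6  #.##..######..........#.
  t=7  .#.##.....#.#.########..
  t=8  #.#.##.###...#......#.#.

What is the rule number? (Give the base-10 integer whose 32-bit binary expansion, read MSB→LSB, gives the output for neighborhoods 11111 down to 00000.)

  [31] ##### => .  t=4,i=6
  [30] ####. => #  t=0,i=3
  [29] ###.# => #  t=0,i=4
  [28] ###.. => .  t=0,i=10
  [27] ##.## => #  t=2,i=16
  [26] ##.#. => .  t=0,i=5
  [25] ##..# => #  t=1,i=5
  [24] ##... => #  t=0,i=11
  [23] #.### => .  t=0,i=8
  [22] #.##. => .  t=1,i=13
  [21] #.#.# => .  t=0,i=6
  [20] #.#.. => .  t=0,i=19
  [19] #..## => .  t=2,i=22
  [18] #..#. => .  t=0,i=16
  [17] #...# => .  t=0,i=12
  [16] #.... => .  t=0,i=21
  [15] .#### => .  t=0,i=2
  [14] .###. => .  t=0,i=9
  [13] .##.# => .  t=2,i=5
  [12] .##.. => #  t=1,i=4
  [11] .#.## => #  t=0,i=7
  [10] .#.#. => .  t=0,i=18
  [9] .#..# => .  t=0,i=15
  [8] .#... => .  t=0,i=20
  [7] ..### => .  t=0,i=1
  [6] ..##. => .  t=1,i=3
  [5] ..#.# => .  t=0,i=17
  [4] ..#.. => #  t=0,i=14
  [3] ...## => .  t=0,i=0
  [2] ...#. => #  t=0,i=13
  [1] ....# => #  t=0,i=23
  [0] ..... => #  t=0,i=22
  bits 01101011000000000001100000010111 = 1795168279

1795168279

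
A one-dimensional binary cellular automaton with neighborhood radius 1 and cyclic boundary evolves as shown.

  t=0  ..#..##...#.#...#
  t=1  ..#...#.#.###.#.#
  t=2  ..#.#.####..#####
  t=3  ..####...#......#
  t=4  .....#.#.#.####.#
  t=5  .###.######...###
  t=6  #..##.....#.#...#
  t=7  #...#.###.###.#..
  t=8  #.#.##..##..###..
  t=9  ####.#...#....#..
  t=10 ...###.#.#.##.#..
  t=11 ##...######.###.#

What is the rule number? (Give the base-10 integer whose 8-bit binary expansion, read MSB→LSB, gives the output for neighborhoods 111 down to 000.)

  nb ###: next=.  (t=1,i=11, bit7=0)
  nb ##.: next=#  (t=0,i=6, bit6=1)
  nb #.#: next=#  (t=0,i=11, bit5=1)
  nb #..: next=.  (t=0,i=0, bit4=0)
  nb .##: next=.  (t=0,i=5, bit3=0)
  nb .#.: next=#  (t=0,i=2, bit2=1)
  nb ..#: next=.  (t=0,i=1, bit1=0)
  nb ...: next=#  (t=0,i=8, bit0=1)
  bits 01100101 = 101

101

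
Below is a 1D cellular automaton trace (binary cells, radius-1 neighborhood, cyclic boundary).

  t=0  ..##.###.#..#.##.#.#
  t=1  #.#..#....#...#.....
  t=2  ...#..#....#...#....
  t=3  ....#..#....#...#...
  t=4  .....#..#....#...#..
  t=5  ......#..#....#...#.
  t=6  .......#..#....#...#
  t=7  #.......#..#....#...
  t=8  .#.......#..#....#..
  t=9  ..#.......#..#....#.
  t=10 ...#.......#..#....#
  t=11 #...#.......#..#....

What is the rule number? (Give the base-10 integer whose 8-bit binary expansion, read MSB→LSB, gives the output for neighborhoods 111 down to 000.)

24

  ###|.  b7=0 t=0,i=6
  ##.|.  b6=0 t=0,i=3
  #.#|.  b5=0 t=0,i=4
  #..|#  b4=1 t=0,i=0
  .##|#  b3=1 t=0,i=2
  .#.|.  b2=0 t=0,i=9
  ..#|.  b1=0 t=0,i=1
  ...|.  b0=0 t=1,i=7
  bits 00011000 = 24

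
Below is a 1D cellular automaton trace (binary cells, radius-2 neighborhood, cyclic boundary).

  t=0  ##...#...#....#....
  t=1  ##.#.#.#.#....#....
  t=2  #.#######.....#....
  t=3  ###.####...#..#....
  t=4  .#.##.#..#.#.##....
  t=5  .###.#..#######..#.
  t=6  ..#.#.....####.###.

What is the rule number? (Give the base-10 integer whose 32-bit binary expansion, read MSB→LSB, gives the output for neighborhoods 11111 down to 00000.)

3471203441

  #####|#  b31=1 t=2,i=4
  ####.|#  b30=1 t=2,i=7
  ###.#|.  b29=0 t=3,i=2
  ###..|.  b28=0 t=2,i=8
  ##.##|#  b27=1 t=3,i=3
  ##.#.|#  b26=1 t=1,i=2
  ##..#|#  b25=1 t=5,i=15
  ##...|.  b24=0 t=0,i=2
  #.###|#  b23=1 t=2,i=2
  #.##.|#  b22=1 t=4,i=3
  #.#.#|#  b21=1 t=1,i=3
  #.#..|.  b20=0 t=1,i=9
  #..##|.  b19=0 t=5,i=0
  #..#.|#  b18=1 t=3,i=13
  #...#|#  b17=1 t=0,i=3
  #....|.  b16=0 t=0,i=11
  .####|.  b15=0 t=2,i=3
  .###.|#  b14=1 t=3,i=1
  .##.#|.  b13=0 t=1,i=1
  .##..|#  b12=1 t=0,i=1
  .#.##|#  b11=1 t=2,i=1
  .#.#.|#  b10=1 t=1,i=4
  .#..#|.  b9=0 t=3,i=12
  .#...|.  b8=0 t=0,i=6
  ..###|.  b7=0 t=3,i=0
  ..##.|#  b6=1 t=0,i=0
  ..#.#|#  b5=1 t=2,i=0
  ..#..|#  b4=1 t=0,i=5
  ...##|.  b3=0 t=0,i=18
  ...#.|.  b2=0 t=0,i=4
  ....#|.  b1=0 t=0,i=12
  .....|#  b0=1 t=2,i=11
  bits 11001110111001100101110001110001 = 3471203441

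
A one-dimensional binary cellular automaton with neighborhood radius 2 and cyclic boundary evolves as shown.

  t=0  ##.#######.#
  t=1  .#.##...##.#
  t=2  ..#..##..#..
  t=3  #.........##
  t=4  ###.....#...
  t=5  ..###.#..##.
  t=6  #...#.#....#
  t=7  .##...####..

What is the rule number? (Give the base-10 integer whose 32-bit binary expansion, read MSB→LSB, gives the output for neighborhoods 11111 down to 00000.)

  ##### -> .   bit 31 = 0  t=0,i=5
  ####. -> #   bit 30 = 1  t=0,i=8
  ###.# -> #   bit 29 = 1  t=0,i=1
  ###.. -> #   bit 28 = 1  t=3,i=0
  ##.## -> .   bit 27 = 0  t=0,i=2
  ##.#. -> .   bit 26 = 0  t=1,i=10
  ##..# -> .   bit 25 = 0  t=2,i=7
  ##... -> #   bit 24 = 1  t=1,i=5
  #.### -> #   bit 23 = 1  t=0,i=3
  #.##. -> .   bit 22 = 0  t=1,i=3
  #.#.# -> .   bit 21 = 0  t=1,i=1
  #.#.. -> #   bit 20 = 1  t=5,i=6
  #..## -> .   bit 19 = 0  t=2,i=4
  #..#. -> .   bit 18 = 0  t=2,i=8
  #...# -> #   bit 17 = 1  t=1,i=6
  #.... -> #   bit 16 = 1  t=2,i=11
  .#### -> #   bit 15 = 1  t=0,i=4
  .###. -> .   bit 14 = 0  t=0,i=0
  .##.# -> #   bit 13 = 1  t=1,i=9
  .##.. -> .   bit 12 = 0  t=1,i=4
  .#.## -> #   bit 11 = 1  t=1,i=2
  .#.#. -> .   bit 10 = 0  t=1,i=0
  .#..# -> .   bit 9 = 0  t=2,i=3
  .#... -> #   bit 8 = 1  t=2,i=10
  ..### -> .   bit 7 = 0  t=3,i=10
  ..##. -> .   bit 6 = 0  t=1,i=8
  ..#.# -> .   bit 5 = 0  t=6,i=4
  ..#.. -> .   bit 4 = 0  t=2,i=2
  ...## -> .   bit 3 = 0  t=1,i=7
  ...#. -> .   bit 2 = 0  t=2,i=1
  ....# -> #   bit 1 = 1  t=2,i=0
  ..... -> .   bit 0 = 0  t=3,i=3
  bits 01110001100100111010100100000010 = 1905502466

1905502466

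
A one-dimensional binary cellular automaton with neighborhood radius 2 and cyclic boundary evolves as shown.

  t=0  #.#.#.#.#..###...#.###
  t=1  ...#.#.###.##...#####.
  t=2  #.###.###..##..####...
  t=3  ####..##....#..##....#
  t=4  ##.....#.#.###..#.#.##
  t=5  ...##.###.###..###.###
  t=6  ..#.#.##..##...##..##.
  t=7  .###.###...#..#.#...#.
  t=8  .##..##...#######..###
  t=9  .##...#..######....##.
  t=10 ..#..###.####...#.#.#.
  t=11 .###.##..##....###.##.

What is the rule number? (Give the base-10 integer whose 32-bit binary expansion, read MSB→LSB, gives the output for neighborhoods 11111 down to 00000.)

2161508029

  nb #####: next=#  (t=1,i=18, bit31=1)
  nb ####.: next=.  (t=0,i=21, bit30=0)
  nb ###.#: next=.  (t=0,i=0, bit29=0)
  nb ###..: next=.  (t=0,i=13, bit28=0)
  nb ##.##: next=.  (t=1,i=10, bit27=0)
  nb ##.#.: next=.  (t=0,i=1, bit26=0)
  nb ##..#: next=.  (t=2,i=9, bit25=0)
  nb ##...: next=.  (t=0,i=14, bit24=0)
  nb #.###: next=#  (t=0,i=19, bit23=1)
  nb #.##.: next=#  (t=1,i=11, bit22=1)
  nb #.#.#: next=.  (t=0,i=2, bit21=0)
  nb #.#..: next=#  (t=0,i=8, bit20=1)
  nb #..##: next=.  (t=0,i=10, bit19=0)
  nb #..#.: next=#  (t=4,i=15, bit18=1)
  nb #...#: next=.  (t=0,i=15, bit17=0)
  nb #....: next=#  (t=1,i=0, bit16=1)
  nb .####: next=#  (t=0,i=20, bit15=1)
  nb .###.: next=#  (t=0,i=12, bit14=1)
  nb .##.#: next=#  (t=5,i=4, bit13=1)
  nb .##..: next=#  (t=1,i=12, bit12=1)
  nb .#.##: next=#  (t=0,i=18, bit11=1)
  nb .#.#.: next=#  (t=0,i=3, bit10=1)
  nb .#..#: next=#  (t=0,i=9, bit9=1)
  nb .#...: next=.  (t=7,i=17, bit8=0)
  nb ..###: next=#  (t=0,i=11, bit7=1)
  nb ..##.: next=.  (t=2,i=11, bit6=0)
  nb ..#.#: next=#  (t=0,i=17, bit5=1)
  nb ..#..: next=#  (t=3,i=12, bit4=1)
  nb ...##: next=#  (t=1,i=15, bit3=1)
  nb ...#.: next=#  (t=0,i=16, bit2=1)
  nb ....#: next=.  (t=1,i=1, bit1=0)
  nb .....: next=#  (t=4,i=4, bit0=1)
  bits 10000000110101011111111010111101 = 2161508029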